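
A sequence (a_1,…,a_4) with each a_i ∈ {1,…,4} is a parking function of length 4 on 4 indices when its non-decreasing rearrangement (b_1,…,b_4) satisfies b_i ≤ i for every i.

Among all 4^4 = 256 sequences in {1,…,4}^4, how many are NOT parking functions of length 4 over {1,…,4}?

#PF = (4−4+1)·(4+1)^(4−1) = 1·125 = 125 (Konheim–Weiss)
Example (4,4,3,3) → sorted (3,3,4,4): b_1=3>1, not a PF.
4^4 − 125 = 256 − 125 = 131

131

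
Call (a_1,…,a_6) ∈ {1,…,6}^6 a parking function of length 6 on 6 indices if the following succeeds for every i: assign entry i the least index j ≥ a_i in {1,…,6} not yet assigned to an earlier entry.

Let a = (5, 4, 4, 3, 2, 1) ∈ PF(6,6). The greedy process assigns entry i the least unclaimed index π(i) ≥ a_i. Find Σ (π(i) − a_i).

2

Σπ = 21 ({1..6} each once); Σa = 5+4+4+3+2+1 = 19; disp = 21−19 = 2.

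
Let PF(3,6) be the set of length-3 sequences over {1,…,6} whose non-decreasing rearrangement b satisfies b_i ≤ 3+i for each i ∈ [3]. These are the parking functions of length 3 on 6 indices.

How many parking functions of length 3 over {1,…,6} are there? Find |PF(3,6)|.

#PF = 4·7^2 = 4×49 = 196 [KW]
E.g. (5,6,4) → sorted (4,5,6): b_i ≤ 3+i ∀i, a PF.

196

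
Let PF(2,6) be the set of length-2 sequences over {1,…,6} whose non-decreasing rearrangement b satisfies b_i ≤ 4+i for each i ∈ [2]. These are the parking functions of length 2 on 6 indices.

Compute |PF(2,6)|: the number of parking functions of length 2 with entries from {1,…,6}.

|PF| = (6+1−2)·(6+1)^{2−1} = 5·7 = 35 (Pollak)
One tuple (3,2) → sorted (2,3): b_i ≤ 4+i ∀i, a PF.

35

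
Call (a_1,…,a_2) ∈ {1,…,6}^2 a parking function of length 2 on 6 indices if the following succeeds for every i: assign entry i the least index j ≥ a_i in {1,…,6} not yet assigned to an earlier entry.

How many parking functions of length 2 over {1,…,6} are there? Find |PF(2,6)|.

35

#PF = 5·7^1 = 5 · 7 = 35 (Pollak)
One tuple (3,1) → sorted (1,3): b_i ≤ 4+i ∀i, a PF.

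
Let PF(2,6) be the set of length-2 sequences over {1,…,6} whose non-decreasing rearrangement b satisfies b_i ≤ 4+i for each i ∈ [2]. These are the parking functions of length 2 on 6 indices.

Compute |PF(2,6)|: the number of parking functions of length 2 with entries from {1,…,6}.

|PF| = (6+1−2)·(6+1)^{2−1} = 5·7 = 35 (Konheim–Weiss)
Example (1,5) → sorted (1,5): b_i ≤ 4+i ∀i, a PF.

35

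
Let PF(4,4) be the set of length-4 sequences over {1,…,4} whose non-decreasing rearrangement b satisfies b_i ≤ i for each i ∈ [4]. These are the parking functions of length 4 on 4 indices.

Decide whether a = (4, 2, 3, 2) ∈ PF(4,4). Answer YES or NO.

Order a: b = (2, 2, 3, 4).
  b_1=2 > 1
  fails at i=1 ⇒ NO

NO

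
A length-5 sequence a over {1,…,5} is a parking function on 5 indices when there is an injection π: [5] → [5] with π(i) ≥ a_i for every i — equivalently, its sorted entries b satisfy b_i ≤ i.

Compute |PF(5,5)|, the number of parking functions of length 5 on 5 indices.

|PF(5,5)| = (6−5)·6^(5−1) = 1 · 1296 = 1296 (Konheim–Weiss)
Example (1,2,2,2,4) → sorted (1,2,2,2,4): b_i ≤ i ∀i, a PF.

1296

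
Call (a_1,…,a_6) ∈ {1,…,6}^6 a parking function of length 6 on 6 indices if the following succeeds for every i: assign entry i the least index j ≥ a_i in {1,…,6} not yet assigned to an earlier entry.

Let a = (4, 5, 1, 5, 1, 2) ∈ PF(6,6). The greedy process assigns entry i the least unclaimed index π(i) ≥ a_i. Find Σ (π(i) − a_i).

3

Σπ = 6·7/2 = 21 (π permutes [6]); Σa = 4+5+1+5+1+2 = 18; disp = 21−18 = 3.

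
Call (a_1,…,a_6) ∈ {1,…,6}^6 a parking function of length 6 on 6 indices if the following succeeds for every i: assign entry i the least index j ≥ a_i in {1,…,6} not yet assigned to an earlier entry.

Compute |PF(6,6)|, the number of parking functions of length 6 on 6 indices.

16807

#PF = (6−6+1)·(6+1)^(6−1) = 1 · 16807 = 16807
E.g. (1,2,3,6,3,1) → sorted (1,1,2,3,3,6): b_i ≤ i ∀i, a PF.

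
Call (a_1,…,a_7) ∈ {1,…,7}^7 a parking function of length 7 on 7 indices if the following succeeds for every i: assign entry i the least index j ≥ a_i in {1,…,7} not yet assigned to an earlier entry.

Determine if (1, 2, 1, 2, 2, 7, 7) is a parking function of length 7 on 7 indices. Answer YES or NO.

NO

Rearranged: b = (1, 1, 2, 2, 2, 7, 7).
  b_1=1 ≤ 1
  b_2=1 ≤ 2
  b_3=2 ≤ 3
  b_4=2 ≤ 4
  b_5=2 ≤ 5
  b_6=7 > 6
  fails at i=6 ⇒ NO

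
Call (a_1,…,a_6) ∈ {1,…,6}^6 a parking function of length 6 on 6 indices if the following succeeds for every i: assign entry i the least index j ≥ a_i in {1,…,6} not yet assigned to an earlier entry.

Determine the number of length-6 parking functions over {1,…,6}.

|PF| = (7−6)·7^(6−1) = 1×16807 = 16807 [KW]
One tuple (1,5,1,1,3,5) → sorted (1,1,1,3,5,5): b_i ≤ i ∀i, a PF.

16807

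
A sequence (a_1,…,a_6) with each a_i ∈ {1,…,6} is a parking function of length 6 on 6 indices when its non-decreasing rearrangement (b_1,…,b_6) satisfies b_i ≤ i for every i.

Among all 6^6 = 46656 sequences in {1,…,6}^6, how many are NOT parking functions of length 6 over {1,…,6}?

29849

|PF| = (7−6)·7^(6−1) = 1×16807 = 16807 (Konheim–Weiss)
Example (2,4,2,3,6,5) → sorted (2,2,3,4,5,6): b_1=2>1, not a PF.
6^6 − 16807 = 46656 − 16807 = 29849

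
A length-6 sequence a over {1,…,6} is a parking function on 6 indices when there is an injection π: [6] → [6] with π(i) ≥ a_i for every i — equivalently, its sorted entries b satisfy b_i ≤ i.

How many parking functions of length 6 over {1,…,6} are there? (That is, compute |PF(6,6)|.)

16807

|PF| = 1·7^5 = 1 · 16807 = 16807 (Konheim–Weiss)
One tuple (4,2,3,2,1,5) → sorted (1,2,2,3,4,5): b_i ≤ i ∀i, a PF.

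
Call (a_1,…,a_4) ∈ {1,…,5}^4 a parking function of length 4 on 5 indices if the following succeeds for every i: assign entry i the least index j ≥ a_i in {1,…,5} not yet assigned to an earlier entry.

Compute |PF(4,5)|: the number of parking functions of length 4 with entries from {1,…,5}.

432

#PF = 2·6^3 = 2×216 = 432 (Pollak)
One tuple (1,2,4,3) → sorted (1,2,3,4): b_i ≤ 1+i ∀i, a PF.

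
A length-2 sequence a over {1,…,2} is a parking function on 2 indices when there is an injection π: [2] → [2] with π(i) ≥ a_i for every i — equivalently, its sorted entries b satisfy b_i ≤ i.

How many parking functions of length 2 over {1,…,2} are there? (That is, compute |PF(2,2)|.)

Count = (2+1−2)·(2+1)^{2−1} = 1×3 = 3 [KW]
One tuple (2,1) → sorted (1,2): b_i ≤ i ∀i, a PF.

3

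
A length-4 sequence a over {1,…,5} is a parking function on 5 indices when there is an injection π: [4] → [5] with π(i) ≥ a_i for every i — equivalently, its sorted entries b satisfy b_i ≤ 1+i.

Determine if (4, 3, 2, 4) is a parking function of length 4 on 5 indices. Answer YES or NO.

Rearranged: b = (2, 3, 4, 4).
  b_1=2 ≤ 2
  b_2=3 ≤ 3
  b_3=4 ≤ 4
  b_4=4 ≤ 5
All bounds hold ⇒ YES

YES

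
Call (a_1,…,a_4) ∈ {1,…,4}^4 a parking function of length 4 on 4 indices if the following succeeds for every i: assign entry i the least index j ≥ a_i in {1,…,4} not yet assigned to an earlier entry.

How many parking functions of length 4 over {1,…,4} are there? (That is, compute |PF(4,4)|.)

|PF| = (5−4)·5^(4−1) = 1×125 = 125 (Konheim–Weiss)
Check (2,1,2,1) → sorted (1,1,2,2): b_i ≤ i ∀i, a PF.

125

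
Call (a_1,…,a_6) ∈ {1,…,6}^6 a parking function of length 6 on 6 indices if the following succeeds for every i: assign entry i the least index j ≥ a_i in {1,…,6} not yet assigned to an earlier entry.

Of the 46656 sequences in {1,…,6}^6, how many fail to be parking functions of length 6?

29849

#PF = (7−6)·7^(6−1) = 1 · 16807 = 16807 (Konheim–Weiss)
Check (6,6,4,5,5,4) → sorted (4,4,5,5,6,6): b_1=4>1, not a PF.
So 46656 − 16807 = 29849 fail.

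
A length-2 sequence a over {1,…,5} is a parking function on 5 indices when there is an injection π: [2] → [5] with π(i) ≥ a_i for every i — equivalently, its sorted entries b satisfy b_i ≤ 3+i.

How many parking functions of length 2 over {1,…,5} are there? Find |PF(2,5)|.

Count = (5+1−2)·(5+1)^{2−1} = 4·6 = 24 (Pollak)
Example (5,2) → sorted (2,5): b_i ≤ 3+i ∀i, a PF.

24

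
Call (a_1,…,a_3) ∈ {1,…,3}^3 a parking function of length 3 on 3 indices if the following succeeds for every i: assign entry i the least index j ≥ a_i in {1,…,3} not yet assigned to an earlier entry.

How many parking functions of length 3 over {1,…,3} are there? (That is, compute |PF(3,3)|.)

16

|PF(3,3)| = (3−3+1)·(3+1)^(3−1) = 1×16 = 16 [KW]
Example (1,2,2) → sorted (1,2,2): b_i ≤ i ∀i, a PF.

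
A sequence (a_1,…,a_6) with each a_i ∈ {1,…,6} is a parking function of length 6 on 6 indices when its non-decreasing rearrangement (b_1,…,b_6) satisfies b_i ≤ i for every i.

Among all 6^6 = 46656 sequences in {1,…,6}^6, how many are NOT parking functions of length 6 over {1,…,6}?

|PF(6,6)| = (7−6)·7^(6−1) = 1·16807 = 16807
E.g. (5,3,5,5,4,2) → sorted (2,3,4,5,5,5): b_1=2>1, not a PF.
So 46656 − 16807 = 29849 fail.

29849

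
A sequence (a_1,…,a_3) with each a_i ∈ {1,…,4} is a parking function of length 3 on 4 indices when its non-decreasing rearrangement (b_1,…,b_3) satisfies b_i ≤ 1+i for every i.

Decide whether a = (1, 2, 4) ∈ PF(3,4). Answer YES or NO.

Rearranged: b = (1, 2, 4).
  b_1=1 ≤ 2
  b_2=2 ≤ 3
  b_3=4 ≤ 4
All bounds hold ⇒ YES

YES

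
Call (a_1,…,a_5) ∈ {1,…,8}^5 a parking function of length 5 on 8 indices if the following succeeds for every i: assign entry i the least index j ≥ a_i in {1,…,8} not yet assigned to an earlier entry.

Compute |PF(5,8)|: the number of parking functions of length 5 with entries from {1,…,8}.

26244

Count = (8−5+1)·(8+1)^(5−1) = 4×6561 = 26244 (Pollak)
Check (4,5,1,6,5) → sorted (1,4,5,5,6): b_i ≤ 3+i ∀i, a PF.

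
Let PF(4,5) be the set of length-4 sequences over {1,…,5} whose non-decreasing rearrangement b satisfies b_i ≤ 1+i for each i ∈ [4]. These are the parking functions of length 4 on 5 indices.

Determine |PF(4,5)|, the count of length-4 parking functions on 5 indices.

#PF = (6−4)·6^(4−1) = 2 · 216 = 432
Example (1,1,2,5) → sorted (1,1,2,5): b_i ≤ 1+i ∀i, a PF.

432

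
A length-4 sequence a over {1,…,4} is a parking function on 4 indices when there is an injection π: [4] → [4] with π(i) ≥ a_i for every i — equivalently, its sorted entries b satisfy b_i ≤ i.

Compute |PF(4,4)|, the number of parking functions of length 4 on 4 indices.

125

#PF = (4−4+1)·(4+1)^(4−1) = 1 · 125 = 125 [KW]
E.g. (3,2,1,3) → sorted (1,2,3,3): b_i ≤ i ∀i, a PF.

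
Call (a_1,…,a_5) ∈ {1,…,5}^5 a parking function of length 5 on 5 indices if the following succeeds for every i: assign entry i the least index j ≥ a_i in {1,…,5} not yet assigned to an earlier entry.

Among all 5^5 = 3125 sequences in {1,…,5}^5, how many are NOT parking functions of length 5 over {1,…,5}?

#PF = (6−5)·6^(5−1) = 1 · 1296 = 1296 (Konheim–Weiss)
Check (4,4,4,4,5) → sorted (4,4,4,4,5): b_1=4>1, not a PF.
So 3125 − 1296 = 1829 fail.

1829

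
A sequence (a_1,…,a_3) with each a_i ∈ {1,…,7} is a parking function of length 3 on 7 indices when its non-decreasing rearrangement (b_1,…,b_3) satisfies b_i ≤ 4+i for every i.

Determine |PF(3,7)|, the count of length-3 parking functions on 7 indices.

320

#PF = 5·8^2 = 5 · 64 = 320 [KW]
E.g. (5,6,6) → sorted (5,6,6): b_i ≤ 4+i ∀i, a PF.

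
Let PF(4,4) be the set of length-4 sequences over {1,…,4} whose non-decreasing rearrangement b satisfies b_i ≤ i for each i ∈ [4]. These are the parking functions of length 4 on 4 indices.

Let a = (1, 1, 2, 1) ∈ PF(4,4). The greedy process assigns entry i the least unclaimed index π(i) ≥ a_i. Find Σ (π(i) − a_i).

5

Σπ = 10 ({1..4} each once); Σa = 1+1+2+1 = 5; disp = 10−5 = 5.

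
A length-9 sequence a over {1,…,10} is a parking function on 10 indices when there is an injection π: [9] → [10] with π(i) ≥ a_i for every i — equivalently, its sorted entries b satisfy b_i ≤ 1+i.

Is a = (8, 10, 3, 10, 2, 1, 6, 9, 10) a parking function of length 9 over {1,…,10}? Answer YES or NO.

NO

Sorted: b = (1, 2, 3, 6, 8, 9, 10, 10, 10).
  b_1=1 ≤ 2
  b_2=2 ≤ 3
  b_3=3 ≤ 4
  b_4=6 > 5
  fails at i=4 ⇒ NO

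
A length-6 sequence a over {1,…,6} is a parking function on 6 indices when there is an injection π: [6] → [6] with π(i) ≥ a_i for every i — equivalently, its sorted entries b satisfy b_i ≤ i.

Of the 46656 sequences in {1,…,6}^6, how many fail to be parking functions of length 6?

29849

|PF(6,6)| = (7−6)·7^(6−1) = 1 · 16807 = 16807
Check (6,4,4,2,5,5) → sorted (2,4,4,5,5,6): b_1=2>1, not a PF.
Total 46656; non-PF = 46656−16807 = 29849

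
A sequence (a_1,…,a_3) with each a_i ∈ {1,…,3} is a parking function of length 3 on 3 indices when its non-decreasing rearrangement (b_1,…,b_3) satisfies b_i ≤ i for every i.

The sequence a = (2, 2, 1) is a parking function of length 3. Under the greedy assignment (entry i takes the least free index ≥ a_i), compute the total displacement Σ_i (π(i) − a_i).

Σπ = 3·4/2 = 6 (π permutes [3]); Σa = 2+2+1 = 5; disp = 6−5 = 1.

1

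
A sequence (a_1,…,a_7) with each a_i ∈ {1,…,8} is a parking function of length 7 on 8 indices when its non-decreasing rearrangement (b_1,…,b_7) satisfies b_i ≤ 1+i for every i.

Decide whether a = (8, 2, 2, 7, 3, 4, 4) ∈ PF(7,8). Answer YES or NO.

Order a: b = (2, 2, 3, 4, 4, 7, 8).
  b_1=2 ≤ 2
  b_2=2 ≤ 3
  b_3=3 ≤ 4
  b_4=4 ≤ 5
  b_5=4 ≤ 6
  b_6=7 ≤ 7
  b_7=8 ≤ 8
All bounds hold ⇒ YES

YES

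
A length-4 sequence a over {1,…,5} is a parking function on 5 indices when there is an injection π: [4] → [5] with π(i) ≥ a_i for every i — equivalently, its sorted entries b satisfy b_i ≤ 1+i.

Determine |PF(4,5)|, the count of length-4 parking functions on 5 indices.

432

Count = (5−4+1)·(5+1)^(4−1) = 2 · 216 = 432 (Pollak)
Check (4,3,1,4) → sorted (1,3,4,4): b_i ≤ 1+i ∀i, a PF.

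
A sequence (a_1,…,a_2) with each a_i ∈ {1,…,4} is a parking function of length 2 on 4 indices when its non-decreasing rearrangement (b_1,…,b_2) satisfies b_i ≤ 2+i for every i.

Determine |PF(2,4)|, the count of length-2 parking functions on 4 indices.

15

Count = (5−2)·5^(2−1) = 3×5 = 15 (Konheim–Weiss)
One tuple (4,1) → sorted (1,4): b_i ≤ 2+i ∀i, a PF.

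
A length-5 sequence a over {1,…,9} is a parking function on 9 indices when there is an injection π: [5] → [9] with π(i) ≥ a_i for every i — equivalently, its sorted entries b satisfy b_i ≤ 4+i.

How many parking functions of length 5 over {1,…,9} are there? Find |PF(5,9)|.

Count = (9−5+1)·(9+1)^(5−1) = 5×10000 = 50000 [KW]
E.g. (5,9,7,5,5) → sorted (5,5,5,7,9): b_i ≤ 4+i ∀i, a PF.

50000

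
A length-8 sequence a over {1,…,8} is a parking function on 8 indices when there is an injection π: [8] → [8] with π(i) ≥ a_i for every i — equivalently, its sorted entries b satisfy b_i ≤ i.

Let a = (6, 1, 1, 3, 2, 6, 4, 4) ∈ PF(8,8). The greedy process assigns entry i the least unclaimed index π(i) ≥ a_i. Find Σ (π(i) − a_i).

Σπ(i) = 1+…+8 = 36; Σa = 6+1+1+3+2+6+4+4 = 27; disp = 36−27 = 9.

9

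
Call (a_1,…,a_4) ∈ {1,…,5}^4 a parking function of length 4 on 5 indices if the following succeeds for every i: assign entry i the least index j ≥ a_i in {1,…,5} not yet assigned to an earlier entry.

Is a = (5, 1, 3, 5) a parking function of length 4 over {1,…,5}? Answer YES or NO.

NO

Rearranged: b = (1, 3, 5, 5).
  b_1=1 ≤ 2
  b_2=3 ≤ 3
  b_3=5 > 4
  fails at i=3 ⇒ NO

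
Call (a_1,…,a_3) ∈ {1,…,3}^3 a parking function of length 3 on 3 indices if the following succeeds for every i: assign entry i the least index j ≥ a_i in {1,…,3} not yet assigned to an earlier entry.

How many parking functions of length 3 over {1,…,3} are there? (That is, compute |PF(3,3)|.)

16

|PF(3,3)| = (3−3+1)·(3+1)^(3−1) = 1×16 = 16
One tuple (3,1,2) → sorted (1,2,3): b_i ≤ i ∀i, a PF.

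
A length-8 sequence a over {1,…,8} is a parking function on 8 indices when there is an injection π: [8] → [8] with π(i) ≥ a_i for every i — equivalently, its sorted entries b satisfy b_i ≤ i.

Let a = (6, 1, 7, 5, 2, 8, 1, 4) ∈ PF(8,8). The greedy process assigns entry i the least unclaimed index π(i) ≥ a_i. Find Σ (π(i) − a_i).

Σπ(i) = 1+…+8 = 36; Σa = 6+1+7+5+2+8+1+4 = 34; disp = 36−34 = 2.

2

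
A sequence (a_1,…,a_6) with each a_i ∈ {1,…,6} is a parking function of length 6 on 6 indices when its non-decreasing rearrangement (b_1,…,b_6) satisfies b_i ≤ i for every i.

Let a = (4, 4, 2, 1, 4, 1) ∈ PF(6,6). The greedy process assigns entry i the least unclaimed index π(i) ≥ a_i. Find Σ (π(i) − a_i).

Σπ = 21 ({1..6} each once); Σa = 4+4+2+1+4+1 = 16; disp = 21−16 = 5.

5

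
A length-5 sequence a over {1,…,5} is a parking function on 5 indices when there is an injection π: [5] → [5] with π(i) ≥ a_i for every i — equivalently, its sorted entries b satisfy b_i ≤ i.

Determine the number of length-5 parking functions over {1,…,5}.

Count = (5+1−5)·(5+1)^{5−1} = 1·1296 = 1296 (Konheim–Weiss)
Check (2,2,2,2,1) → sorted (1,2,2,2,2): b_i ≤ i ∀i, a PF.

1296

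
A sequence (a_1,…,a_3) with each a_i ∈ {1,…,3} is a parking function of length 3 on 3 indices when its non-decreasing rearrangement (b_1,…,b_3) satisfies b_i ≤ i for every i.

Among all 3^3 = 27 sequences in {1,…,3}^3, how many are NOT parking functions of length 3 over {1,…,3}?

#PF = (4−3)·4^(3−1) = 1×16 = 16 [KW]
Example (1,3,3) → sorted (1,3,3): b_2=3>2, not a PF.
Total 27; non-PF = 27−16 = 11

11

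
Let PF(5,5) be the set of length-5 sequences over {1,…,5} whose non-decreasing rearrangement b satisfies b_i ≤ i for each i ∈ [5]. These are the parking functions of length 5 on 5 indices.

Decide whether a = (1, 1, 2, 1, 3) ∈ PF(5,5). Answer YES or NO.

YES

Sorted: b = (1, 1, 1, 2, 3).
  b_1=1 ≤ 1
  b_2=1 ≤ 2
  b_3=1 ≤ 3
  b_4=2 ≤ 4
  b_5=3 ≤ 5
All bounds hold ⇒ YES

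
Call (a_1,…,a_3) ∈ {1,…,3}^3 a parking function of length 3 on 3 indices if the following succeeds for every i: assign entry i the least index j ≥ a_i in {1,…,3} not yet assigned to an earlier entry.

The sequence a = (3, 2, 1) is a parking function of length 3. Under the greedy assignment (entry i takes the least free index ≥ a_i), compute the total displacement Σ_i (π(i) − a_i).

Σπ(i) = 1+…+3 = 6; Σa = 3+2+1 = 6; disp = 6−6 = 0.

0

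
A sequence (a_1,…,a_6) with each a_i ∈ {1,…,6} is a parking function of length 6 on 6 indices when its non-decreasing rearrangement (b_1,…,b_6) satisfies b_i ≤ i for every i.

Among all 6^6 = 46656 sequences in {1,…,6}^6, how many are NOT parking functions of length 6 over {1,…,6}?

|PF| = (6+1−6)·(6+1)^{6−1} = 1 · 16807 = 16807 [KW]
Example (2,5,1,6,5,6) → sorted (1,2,5,5,6,6): b_3=5>3, not a PF.
Total 46656; non-PF = 46656−16807 = 29849

29849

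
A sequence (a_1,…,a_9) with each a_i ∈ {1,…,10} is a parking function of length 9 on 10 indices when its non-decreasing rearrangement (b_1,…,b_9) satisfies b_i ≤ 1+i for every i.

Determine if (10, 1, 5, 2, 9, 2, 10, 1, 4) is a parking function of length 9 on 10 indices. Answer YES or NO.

NO

Sorted: b = (1, 1, 2, 2, 4, 5, 9, 10, 10).
  b_1=1 ≤ 2
  b_2=1 ≤ 3
  b_3=2 ≤ 4
  b_4=2 ≤ 5
  b_5=4 ≤ 6
  b_6=5 ≤ 7
  b_7=9 > 8
  fails at i=7 ⇒ NO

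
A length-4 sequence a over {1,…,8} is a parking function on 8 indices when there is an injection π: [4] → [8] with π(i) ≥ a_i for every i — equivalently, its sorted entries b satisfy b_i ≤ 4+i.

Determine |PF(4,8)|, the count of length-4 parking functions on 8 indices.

3645

|PF(4,8)| = (8+1−4)·(8+1)^{4−1} = 5 · 729 = 3645
E.g. (5,3,4,3) → sorted (3,3,4,5): b_i ≤ 4+i ∀i, a PF.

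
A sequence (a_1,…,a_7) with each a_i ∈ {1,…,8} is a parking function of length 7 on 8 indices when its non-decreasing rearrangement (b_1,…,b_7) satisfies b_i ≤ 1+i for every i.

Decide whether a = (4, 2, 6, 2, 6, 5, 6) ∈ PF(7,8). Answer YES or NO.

Rearranged: b = (2, 2, 4, 5, 6, 6, 6).
  b_1=2 ≤ 2
  b_2=2 ≤ 3
  b_3=4 ≤ 4
  b_4=5 ≤ 5
  b_5=6 ≤ 6
  b_6=6 ≤ 7
  b_7=6 ≤ 8
All bounds hold ⇒ YES

YES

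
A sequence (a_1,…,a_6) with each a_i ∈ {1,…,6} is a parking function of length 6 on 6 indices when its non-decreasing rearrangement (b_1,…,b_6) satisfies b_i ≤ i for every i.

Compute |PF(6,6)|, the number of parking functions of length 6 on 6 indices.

16807

|PF| = (6+1−6)·(6+1)^{6−1} = 1 · 16807 = 16807 (Konheim–Weiss)
Check (1,5,2,6,3,3) → sorted (1,2,3,3,5,6): b_i ≤ i ∀i, a PF.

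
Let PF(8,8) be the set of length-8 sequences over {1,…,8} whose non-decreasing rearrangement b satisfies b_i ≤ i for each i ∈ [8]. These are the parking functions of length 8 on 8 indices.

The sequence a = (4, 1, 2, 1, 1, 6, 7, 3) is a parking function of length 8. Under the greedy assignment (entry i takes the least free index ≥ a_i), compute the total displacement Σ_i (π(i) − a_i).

11

Σπ = 8·9/2 = 36 (π permutes [8]); Σa = 4+1+2+1+1+6+7+3 = 25; disp = 36−25 = 11.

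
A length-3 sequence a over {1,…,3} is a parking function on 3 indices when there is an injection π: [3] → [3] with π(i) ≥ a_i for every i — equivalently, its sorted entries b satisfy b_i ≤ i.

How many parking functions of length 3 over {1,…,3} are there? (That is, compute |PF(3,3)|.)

|PF| = (4−3)·4^(3−1) = 1·16 = 16 (Konheim–Weiss)
E.g. (2,3,1) → sorted (1,2,3): b_i ≤ i ∀i, a PF.

16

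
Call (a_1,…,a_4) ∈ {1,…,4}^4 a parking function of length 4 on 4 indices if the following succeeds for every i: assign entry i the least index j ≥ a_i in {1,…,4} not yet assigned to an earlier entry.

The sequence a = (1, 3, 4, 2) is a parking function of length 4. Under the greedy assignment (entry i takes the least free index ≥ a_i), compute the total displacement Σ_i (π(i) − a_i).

Σπ(i) = 1+…+4 = 10; Σa = 1+3+4+2 = 10; disp = 10−10 = 0.

0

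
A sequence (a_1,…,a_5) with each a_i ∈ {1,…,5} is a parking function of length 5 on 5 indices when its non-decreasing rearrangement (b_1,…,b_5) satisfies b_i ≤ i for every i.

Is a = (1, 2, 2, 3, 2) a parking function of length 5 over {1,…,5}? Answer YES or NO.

Rearranged: b = (1, 2, 2, 2, 3).
  b_1=1 ≤ 1
  b_2=2 ≤ 2
  b_3=2 ≤ 3
  b_4=2 ≤ 4
  b_5=3 ≤ 5
All bounds hold ⇒ YES

YES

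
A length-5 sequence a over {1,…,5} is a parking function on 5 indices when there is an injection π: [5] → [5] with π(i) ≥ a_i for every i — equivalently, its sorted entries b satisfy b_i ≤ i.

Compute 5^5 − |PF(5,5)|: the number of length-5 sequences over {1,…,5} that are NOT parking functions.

|PF(5,5)| = 1·6^4 = 1×1296 = 1296 (Pollak)
E.g. (4,1,4,5,1) → sorted (1,1,4,4,5): b_3=4>3, not a PF.
So 3125 − 1296 = 1829 fail.

1829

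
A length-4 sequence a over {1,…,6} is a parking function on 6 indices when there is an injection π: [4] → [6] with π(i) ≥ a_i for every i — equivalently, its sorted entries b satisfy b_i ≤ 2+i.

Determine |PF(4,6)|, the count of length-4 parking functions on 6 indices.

|PF(4,6)| = (6−4+1)·(6+1)^(4−1) = 3 · 343 = 1029 (Pollak)
Check (3,3,3,3) → sorted (3,3,3,3): b_i ≤ 2+i ∀i, a PF.

1029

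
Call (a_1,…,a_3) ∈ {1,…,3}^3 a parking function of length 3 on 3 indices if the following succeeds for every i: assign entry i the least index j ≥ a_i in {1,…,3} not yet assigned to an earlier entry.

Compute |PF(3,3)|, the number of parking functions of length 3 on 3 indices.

|PF(3,3)| = (4−3)·4^(3−1) = 1×16 = 16 (Konheim–Weiss)
Check (1,1,1) → sorted (1,1,1): b_i ≤ i ∀i, a PF.

16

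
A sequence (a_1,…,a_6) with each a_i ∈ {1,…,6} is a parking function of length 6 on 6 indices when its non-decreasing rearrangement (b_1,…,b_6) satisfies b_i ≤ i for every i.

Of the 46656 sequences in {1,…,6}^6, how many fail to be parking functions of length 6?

29849

|PF| = (6+1−6)·(6+1)^{6−1} = 1×16807 = 16807 [KW]
E.g. (5,3,2,4,4,5) → sorted (2,3,4,4,5,5): b_1=2>1, not a PF.
6^6 − 16807 = 46656 − 16807 = 29849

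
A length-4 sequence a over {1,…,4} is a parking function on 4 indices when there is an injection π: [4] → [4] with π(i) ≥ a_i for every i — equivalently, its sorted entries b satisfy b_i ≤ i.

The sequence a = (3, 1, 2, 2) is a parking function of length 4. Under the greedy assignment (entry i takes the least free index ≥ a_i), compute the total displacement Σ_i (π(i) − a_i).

2

Σπ = 4·5/2 = 10 (π permutes [4]); Σa = 3+1+2+2 = 8; disp = 10−8 = 2.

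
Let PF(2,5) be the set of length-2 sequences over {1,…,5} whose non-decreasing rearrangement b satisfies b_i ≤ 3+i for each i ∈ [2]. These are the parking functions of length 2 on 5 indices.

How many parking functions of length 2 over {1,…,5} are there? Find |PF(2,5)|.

Count = 4·6^1 = 4 · 6 = 24 [KW]
E.g. (2,3) → sorted (2,3): b_i ≤ 3+i ∀i, a PF.

24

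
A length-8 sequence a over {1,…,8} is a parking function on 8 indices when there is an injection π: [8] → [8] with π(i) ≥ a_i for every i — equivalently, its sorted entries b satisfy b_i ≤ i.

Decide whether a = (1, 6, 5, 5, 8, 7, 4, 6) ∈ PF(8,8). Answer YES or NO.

NO

Rearranged: b = (1, 4, 5, 5, 6, 6, 7, 8).
  b_1=1 ≤ 1
  b_2=4 > 2
  fails at i=2 ⇒ NO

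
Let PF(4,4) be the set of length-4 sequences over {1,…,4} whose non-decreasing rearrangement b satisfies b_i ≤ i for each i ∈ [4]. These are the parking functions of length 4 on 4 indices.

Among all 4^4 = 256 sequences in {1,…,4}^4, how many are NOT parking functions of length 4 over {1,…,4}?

Count = (4−4+1)·(4+1)^(4−1) = 1×125 = 125 (Pollak)
One tuple (3,2,2,3) → sorted (2,2,3,3): b_1=2>1, not a PF.
Total 256; non-PF = 256−125 = 131

131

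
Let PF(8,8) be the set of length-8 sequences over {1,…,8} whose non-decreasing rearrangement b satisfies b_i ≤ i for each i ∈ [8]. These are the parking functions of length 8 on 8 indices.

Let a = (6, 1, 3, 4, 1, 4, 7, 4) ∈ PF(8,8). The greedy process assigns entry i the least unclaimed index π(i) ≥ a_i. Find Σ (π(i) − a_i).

6

Σπ = 36 ({1..8} each once); Σa = 6+1+3+4+1+4+7+4 = 30; disp = 36−30 = 6.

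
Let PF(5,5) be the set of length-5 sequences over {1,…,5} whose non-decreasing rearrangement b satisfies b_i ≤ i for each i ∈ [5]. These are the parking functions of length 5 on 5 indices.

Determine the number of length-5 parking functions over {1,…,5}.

1296

|PF(5,5)| = 1·6^4 = 1·1296 = 1296 (Konheim–Weiss)
Check (2,1,3,4,1) → sorted (1,1,2,3,4): b_i ≤ i ∀i, a PF.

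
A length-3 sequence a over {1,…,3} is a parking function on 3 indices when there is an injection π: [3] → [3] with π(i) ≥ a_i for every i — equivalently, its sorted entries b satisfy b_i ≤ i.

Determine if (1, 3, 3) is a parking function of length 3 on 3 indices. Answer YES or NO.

NO

Order a: b = (1, 3, 3).
  b_1=1 ≤ 1
  b_2=3 > 2
  fails at i=2 ⇒ NO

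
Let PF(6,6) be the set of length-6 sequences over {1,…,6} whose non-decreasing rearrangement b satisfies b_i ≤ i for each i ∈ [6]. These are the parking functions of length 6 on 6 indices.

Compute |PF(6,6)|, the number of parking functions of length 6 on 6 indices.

16807

Count = (6−6+1)·(6+1)^(6−1) = 1 · 16807 = 16807
One tuple (1,5,2,1,2,4) → sorted (1,1,2,2,4,5): b_i ≤ i ∀i, a PF.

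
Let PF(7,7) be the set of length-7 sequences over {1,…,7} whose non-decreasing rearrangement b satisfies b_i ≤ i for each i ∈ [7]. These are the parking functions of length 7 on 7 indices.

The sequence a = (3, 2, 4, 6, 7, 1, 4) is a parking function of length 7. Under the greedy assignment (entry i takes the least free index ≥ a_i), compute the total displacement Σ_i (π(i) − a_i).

1

Σπ(i) = 1+…+7 = 28; Σa = 3+2+4+6+7+1+4 = 27; disp = 28−27 = 1.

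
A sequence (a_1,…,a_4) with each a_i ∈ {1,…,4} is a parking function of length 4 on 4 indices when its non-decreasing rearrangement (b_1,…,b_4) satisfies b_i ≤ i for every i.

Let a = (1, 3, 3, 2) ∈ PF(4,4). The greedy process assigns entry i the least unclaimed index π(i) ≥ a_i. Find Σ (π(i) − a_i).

Σπ = 10 ({1..4} each once); Σa = 1+3+3+2 = 9; disp = 10−9 = 1.

1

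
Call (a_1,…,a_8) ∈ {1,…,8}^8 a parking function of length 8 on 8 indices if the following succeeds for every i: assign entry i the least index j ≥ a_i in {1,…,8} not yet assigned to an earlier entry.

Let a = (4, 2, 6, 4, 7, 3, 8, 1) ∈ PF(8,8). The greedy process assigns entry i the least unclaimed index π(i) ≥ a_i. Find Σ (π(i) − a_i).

1

Σπ = 36 ({1..8} each once); Σa = 4+2+6+4+7+3+8+1 = 35; disp = 36−35 = 1.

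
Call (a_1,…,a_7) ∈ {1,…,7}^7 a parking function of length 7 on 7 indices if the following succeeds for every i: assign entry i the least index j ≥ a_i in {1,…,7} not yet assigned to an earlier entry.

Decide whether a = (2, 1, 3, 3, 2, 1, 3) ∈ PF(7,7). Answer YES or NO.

YES

Order a: b = (1, 1, 2, 2, 3, 3, 3).
  b_1=1 ≤ 1
  b_2=1 ≤ 2
  b_3=2 ≤ 3
  b_4=2 ≤ 4
  b_5=3 ≤ 5
  b_6=3 ≤ 6
  b_7=3 ≤ 7
All bounds hold ⇒ YES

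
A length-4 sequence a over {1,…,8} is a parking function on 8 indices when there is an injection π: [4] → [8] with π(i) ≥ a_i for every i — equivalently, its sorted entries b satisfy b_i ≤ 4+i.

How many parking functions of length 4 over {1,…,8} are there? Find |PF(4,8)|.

3645

#PF = (8−4+1)·(8+1)^(4−1) = 5×729 = 3645
Example (3,4,4,3) → sorted (3,3,4,4): b_i ≤ 4+i ∀i, a PF.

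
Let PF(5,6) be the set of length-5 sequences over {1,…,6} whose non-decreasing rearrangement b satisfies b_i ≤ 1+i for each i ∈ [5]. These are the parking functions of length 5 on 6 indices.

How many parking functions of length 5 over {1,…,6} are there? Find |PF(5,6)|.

4802

|PF| = 2·7^4 = 2×2401 = 4802 (Konheim–Weiss)
Check (6,1,3,4,5) → sorted (1,3,4,5,6): b_i ≤ 1+i ∀i, a PF.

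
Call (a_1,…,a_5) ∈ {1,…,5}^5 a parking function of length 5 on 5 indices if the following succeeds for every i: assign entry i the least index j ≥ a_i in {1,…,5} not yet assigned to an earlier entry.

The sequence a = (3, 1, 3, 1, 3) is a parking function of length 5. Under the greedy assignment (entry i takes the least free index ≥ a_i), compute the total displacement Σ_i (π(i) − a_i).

4

Σπ = 5·6/2 = 15 (π permutes [5]); Σa = 3+1+3+1+3 = 11; disp = 15−11 = 4.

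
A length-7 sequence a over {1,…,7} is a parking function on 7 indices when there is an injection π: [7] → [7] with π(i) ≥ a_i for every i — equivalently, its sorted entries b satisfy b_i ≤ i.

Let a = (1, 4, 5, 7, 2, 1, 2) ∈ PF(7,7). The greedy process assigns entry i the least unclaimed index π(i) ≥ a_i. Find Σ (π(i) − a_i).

Σπ(i) = 1+…+7 = 28; Σa = 1+4+5+7+2+1+2 = 22; disp = 28−22 = 6.

6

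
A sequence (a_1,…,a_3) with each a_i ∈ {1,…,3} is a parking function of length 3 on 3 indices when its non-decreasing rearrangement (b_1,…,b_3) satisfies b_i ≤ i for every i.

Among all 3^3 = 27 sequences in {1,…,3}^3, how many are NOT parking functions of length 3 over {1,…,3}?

11

|PF(3,3)| = (3+1−3)·(3+1)^{3−1} = 1·16 = 16 [KW]
Example (3,2,2) → sorted (2,2,3): b_1=2>1, not a PF.
3^3 − 16 = 27 − 16 = 11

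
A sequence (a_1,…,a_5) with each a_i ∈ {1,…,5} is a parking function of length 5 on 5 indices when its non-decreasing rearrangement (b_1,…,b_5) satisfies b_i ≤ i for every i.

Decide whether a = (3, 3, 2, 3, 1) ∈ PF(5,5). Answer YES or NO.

Order a: b = (1, 2, 3, 3, 3).
  b_1=1 ≤ 1
  b_2=2 ≤ 2
  b_3=3 ≤ 3
  b_4=3 ≤ 4
  b_5=3 ≤ 5
All bounds hold ⇒ YES

YES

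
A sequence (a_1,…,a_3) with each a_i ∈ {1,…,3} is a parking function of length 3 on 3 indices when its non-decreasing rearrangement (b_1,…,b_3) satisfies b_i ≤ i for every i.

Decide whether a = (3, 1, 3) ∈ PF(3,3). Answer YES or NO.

Rearranged: b = (1, 3, 3).
  b_1=1 ≤ 1
  b_2=3 > 2
  fails at i=2 ⇒ NO

NO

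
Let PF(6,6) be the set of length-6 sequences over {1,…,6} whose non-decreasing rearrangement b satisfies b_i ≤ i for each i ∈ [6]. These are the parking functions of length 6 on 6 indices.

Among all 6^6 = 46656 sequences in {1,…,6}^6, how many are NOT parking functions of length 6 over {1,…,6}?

#PF = (7−6)·7^(6−1) = 1·16807 = 16807
One tuple (6,4,5,5,5,3) → sorted (3,4,5,5,5,6): b_1=3>1, not a PF.
So 46656 − 16807 = 29849 fail.

29849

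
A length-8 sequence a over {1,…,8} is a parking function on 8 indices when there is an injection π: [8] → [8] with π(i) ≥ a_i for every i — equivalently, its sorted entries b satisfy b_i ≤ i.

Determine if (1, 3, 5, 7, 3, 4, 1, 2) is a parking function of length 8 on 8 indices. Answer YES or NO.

YES

Rearranged: b = (1, 1, 2, 3, 3, 4, 5, 7).
  b_1=1 ≤ 1
  b_2=1 ≤ 2
  b_3=2 ≤ 3
  b_4=3 ≤ 4
  b_5=3 ≤ 5
  b_6=4 ≤ 6
  b_7=5 ≤ 7
  b_8=7 ≤ 8
All bounds hold ⇒ YES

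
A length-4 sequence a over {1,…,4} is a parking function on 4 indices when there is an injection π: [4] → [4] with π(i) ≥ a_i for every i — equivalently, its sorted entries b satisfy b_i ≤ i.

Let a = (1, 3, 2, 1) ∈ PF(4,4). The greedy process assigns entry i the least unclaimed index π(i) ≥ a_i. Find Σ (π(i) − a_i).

Σπ = 4·5/2 = 10 (π permutes [4]); Σa = 1+3+2+1 = 7; disp = 10−7 = 3.

3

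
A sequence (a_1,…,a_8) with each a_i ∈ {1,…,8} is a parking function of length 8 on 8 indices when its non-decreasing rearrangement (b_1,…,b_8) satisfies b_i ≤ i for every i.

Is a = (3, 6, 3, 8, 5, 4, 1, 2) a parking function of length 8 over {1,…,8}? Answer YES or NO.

YES

Order a: b = (1, 2, 3, 3, 4, 5, 6, 8).
  b_1=1 ≤ 1
  b_2=2 ≤ 2
  b_3=3 ≤ 3
  b_4=3 ≤ 4
  b_5=4 ≤ 5
  b_6=5 ≤ 6
  b_7=6 ≤ 7
  b_8=8 ≤ 8
All bounds hold ⇒ YES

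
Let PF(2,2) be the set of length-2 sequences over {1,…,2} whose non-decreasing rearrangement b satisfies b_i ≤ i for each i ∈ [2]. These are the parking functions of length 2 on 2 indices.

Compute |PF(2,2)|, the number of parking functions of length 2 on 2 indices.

#PF = (2−2+1)·(2+1)^(2−1) = 1×3 = 3 [KW]
Example (1,2) → sorted (1,2): b_i ≤ i ∀i, a PF.

3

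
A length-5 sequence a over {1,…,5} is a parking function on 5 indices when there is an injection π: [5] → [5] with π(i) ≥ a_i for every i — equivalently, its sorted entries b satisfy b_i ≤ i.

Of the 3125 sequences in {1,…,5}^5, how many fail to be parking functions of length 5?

1829

|PF(5,5)| = 1·6^4 = 1×1296 = 1296 (Konheim–Weiss)
Example (4,3,2,4,4) → sorted (2,3,4,4,4): b_1=2>1, not a PF.
Total 3125; non-PF = 3125−1296 = 1829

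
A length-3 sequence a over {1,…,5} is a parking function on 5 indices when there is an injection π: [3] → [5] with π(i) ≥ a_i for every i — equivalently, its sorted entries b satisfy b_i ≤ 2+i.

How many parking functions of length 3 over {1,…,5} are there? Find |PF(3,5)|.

108

|PF| = (5+1−3)·(5+1)^{3−1} = 3×36 = 108 [KW]
Example (3,3,2) → sorted (2,3,3): b_i ≤ 2+i ∀i, a PF.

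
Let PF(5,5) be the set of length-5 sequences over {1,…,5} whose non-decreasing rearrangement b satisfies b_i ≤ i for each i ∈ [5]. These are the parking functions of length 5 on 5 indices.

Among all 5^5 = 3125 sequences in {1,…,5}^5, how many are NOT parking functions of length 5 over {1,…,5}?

1829

|PF| = (5−5+1)·(5+1)^(5−1) = 1×1296 = 1296 (Konheim–Weiss)
Check (2,4,5,3,4) → sorted (2,3,4,4,5): b_1=2>1, not a PF.
So 3125 − 1296 = 1829 fail.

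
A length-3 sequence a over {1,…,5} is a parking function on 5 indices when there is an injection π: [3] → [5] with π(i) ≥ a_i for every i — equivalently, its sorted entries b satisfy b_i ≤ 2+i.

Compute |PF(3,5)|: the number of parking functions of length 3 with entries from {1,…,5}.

|PF(3,5)| = (5+1−3)·(5+1)^{3−1} = 3×36 = 108 (Pollak)
One tuple (3,2,5) → sorted (2,3,5): b_i ≤ 2+i ∀i, a PF.

108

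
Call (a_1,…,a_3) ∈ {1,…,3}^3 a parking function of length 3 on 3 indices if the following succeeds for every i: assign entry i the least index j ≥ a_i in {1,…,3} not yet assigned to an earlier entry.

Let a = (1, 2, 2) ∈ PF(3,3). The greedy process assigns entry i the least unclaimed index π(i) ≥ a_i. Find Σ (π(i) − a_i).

Σπ = 3·4/2 = 6 (π permutes [3]); Σa = 1+2+2 = 5; disp = 6−5 = 1.

1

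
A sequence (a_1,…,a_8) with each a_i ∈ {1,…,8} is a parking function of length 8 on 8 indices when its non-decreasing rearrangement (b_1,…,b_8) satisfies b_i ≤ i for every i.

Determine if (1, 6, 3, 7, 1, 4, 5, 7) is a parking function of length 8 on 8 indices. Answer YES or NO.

YES

Order a: b = (1, 1, 3, 4, 5, 6, 7, 7).
  b_1=1 ≤ 1
  b_2=1 ≤ 2
  b_3=3 ≤ 3
  b_4=4 ≤ 4
  b_5=5 ≤ 5
  b_6=6 ≤ 6
  b_7=7 ≤ 7
  b_8=7 ≤ 8
All bounds hold ⇒ YES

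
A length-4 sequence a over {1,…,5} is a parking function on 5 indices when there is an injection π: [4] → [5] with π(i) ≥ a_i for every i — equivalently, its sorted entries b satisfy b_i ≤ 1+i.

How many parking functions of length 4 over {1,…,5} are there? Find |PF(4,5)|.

Count = (5−4+1)·(5+1)^(4−1) = 2 · 216 = 432 [KW]
One tuple (4,1,3,4) → sorted (1,3,4,4): b_i ≤ 1+i ∀i, a PF.

432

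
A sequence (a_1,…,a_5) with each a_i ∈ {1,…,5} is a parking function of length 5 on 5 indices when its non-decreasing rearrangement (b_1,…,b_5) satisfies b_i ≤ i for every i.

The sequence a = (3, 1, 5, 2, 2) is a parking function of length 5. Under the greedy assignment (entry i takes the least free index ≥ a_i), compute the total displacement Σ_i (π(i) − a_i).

Σπ = 5·6/2 = 15 (π permutes [5]); Σa = 3+1+5+2+2 = 13; disp = 15−13 = 2.

2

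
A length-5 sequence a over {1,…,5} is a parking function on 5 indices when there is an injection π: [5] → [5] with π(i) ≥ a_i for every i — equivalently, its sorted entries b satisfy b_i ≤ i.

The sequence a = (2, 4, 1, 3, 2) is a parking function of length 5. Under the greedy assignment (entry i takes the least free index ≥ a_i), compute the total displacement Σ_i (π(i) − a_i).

3

Σπ = 15 ({1..5} each once); Σa = 2+4+1+3+2 = 12; disp = 15−12 = 3.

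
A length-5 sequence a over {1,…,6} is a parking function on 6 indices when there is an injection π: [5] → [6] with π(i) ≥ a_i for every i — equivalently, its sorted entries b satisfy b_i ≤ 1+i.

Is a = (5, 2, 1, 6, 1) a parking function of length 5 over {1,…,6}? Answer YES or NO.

Sorted: b = (1, 1, 2, 5, 6).
  b_1=1 ≤ 2
  b_2=1 ≤ 3
  b_3=2 ≤ 4
  b_4=5 ≤ 5
  b_5=6 ≤ 6
All bounds hold ⇒ YES

YES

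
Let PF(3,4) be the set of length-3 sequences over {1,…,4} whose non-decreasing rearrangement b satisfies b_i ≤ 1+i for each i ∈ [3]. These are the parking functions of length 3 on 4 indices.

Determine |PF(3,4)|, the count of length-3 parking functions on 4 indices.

50

|PF(3,4)| = (5−3)·5^(3−1) = 2×25 = 50
Check (2,3,3) → sorted (2,3,3): b_i ≤ 1+i ∀i, a PF.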